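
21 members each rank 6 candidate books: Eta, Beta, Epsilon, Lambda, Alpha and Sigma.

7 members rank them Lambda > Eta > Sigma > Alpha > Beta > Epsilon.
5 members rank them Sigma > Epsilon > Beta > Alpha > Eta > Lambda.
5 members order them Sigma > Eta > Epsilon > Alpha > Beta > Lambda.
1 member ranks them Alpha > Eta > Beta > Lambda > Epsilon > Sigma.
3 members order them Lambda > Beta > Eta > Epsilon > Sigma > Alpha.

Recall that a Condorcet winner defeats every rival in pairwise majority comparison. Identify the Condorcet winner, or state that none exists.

Eta

Head-to-head results (21 members):
Eta–Beta: Eta 13–8.
Eta vs Epsilon: 16 to 5, Eta.
Eta vs Lambda: 11 to 10, Eta.
Eta vs Alpha: Eta is ranked higher on 7+5+3 = 15 ballots, Alpha on 6. Eta wins 15–6.
Eta vs Sigma: Eta wins 11–10.
Beta vs Epsilon: Beta preferred on 7+1+3 = 11 ballots; Beta wins 11–10.
Beta–Lambda: Beta 11–10.
Beta–Alpha: Alpha 13–8.
Beta–Sigma: Sigma 17–4.
Epsilon vs Lambda: Lambda wins 11–10.
Epsilon vs Alpha: Epsilon, 13–8.
Epsilon vs Sigma: 4 to 17, Sigma.
Lambda vs Alpha: Lambda preferred on 7+3 = 10 ballots; Alpha wins 11–10.
Lambda vs Sigma: 7+1+3 = 11 for Lambda, 10 for Sigma — Lambda by 11–10.
Alpha vs Sigma: 1 for Alpha, 20 for Sigma — Sigma by 20–1.
Eta defeats every rival head-to-head and is the Condorcet winner.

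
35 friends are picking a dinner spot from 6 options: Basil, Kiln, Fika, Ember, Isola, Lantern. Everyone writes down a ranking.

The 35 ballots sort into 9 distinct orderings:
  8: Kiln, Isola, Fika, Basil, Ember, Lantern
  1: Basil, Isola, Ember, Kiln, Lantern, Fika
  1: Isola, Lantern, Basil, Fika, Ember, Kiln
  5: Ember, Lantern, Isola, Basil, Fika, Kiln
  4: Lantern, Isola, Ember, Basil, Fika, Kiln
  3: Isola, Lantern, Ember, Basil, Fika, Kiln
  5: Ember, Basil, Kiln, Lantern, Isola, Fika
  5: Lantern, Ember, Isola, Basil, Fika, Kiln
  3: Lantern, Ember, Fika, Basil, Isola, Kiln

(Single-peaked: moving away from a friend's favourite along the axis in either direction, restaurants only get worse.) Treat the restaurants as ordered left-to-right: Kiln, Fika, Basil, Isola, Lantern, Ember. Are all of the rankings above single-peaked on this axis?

Axis positions: Kiln=1, Fika=2, Basil=3, Isola=4, Lantern=5, Ember=6.
Bloc 1: ranking walks positions 1-4-2-3-6-5; Isola is ranked above Fika even though Fika lies between Isola and the peak Kiln on the axis — preferences dip and rise again. Not single-peaked.
Bloc 2: ranking walks positions 3-4-6-1-5-2; Ember is ranked above Lantern even though Lantern lies between Ember and the peak Basil on the axis — preferences dip and rise again. Not single-peaked.
Bloc 3 (peak Isola at position 4): ranking walks positions 4-5-3-2-6-1, expanding outward from the peak — single-peaked.
Bloc 4 (peak Ember at position 6): ranking walks positions 6-5-4-3-2-1, expanding outward from the peak — single-peaked.
Bloc 5 (peak Lantern at position 5): ranking walks positions 5-4-6-3-2-1, expanding outward from the peak — single-peaked.
Bloc 6 (peak Isola at position 4): ranking walks positions 4-5-6-3-2-1, expanding outward from the peak — single-peaked.
Bloc 7: ranking walks positions 6-3-1-5-4-2; Basil is ranked above Lantern even though Lantern lies between Basil and the peak Ember on the axis — preferences dip and rise again. Not single-peaked.
Bloc 8 (peak Lantern at position 5): ranking walks positions 5-6-4-3-2-1, expanding outward from the peak — single-peaked.
Bloc 9: ranking walks positions 5-6-2-3-4-1; Fika is ranked above Isola even though Isola lies between Fika and the peak Lantern on the axis — preferences dip and rise again. Not single-peaked.
Bloc 1 violates single-peakedness, so the profile is not single-peaked on this axis.

no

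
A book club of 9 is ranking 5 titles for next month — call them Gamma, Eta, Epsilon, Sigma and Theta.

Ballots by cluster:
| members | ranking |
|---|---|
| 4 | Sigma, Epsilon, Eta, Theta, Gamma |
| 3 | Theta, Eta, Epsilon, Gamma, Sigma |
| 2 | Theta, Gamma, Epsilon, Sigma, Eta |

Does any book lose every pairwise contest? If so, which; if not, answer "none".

none

Pairwise majorities:
Gamma–Eta: Eta 7–2.
Gamma vs Epsilon: Gamma preferred on 2 ballots; Epsilon wins 7–2.
Gamma–Sigma: Gamma 5–4.
Gamma vs Theta: Gamma is ranked higher on 0 ballots, Theta on 9. Theta wins 9–0.
Eta vs Epsilon: Epsilon wins 6–3.
Eta vs Sigma: Eta preferred on 3 ballots; Sigma wins 6–3.
Eta vs Theta: 4 for Eta, 5 for Theta — Theta by 5–4.
Epsilon vs Sigma: Epsilon is ranked higher on 3+2 = 5 ballots, Sigma on 4. Epsilon wins 5–4.
Epsilon vs Theta: Theta wins 5–4.
Sigma–Theta: Theta 5–4.
No book is winless: Gamma beats Sigma; Eta beats Gamma; Epsilon beats Gamma; Sigma beats Eta; Theta beats Gamma. There is no Condorcet loser.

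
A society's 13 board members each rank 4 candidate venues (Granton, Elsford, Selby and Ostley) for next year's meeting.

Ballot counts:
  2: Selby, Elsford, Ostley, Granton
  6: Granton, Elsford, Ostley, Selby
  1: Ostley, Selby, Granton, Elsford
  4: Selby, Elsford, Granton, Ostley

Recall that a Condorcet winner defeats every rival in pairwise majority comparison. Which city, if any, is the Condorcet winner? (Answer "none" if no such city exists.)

none

Head-to-head results (13 organisers):
Granton vs Elsford: Granton wins 7–6.
Granton–Selby: Selby 7–6.
Granton vs Ostley: Granton preferred on 6+4 = 10 ballots; Granton wins 10–3.
Elsford vs Selby: 6 for Elsford, 7 for Selby — Selby by 7–6.
Elsford vs Ostley: Elsford preferred on 2+6+4 = 12 ballots; Elsford wins 12–1.
Selby vs Ostley: 2+4 = 6 for Selby, 7 for Ostley — Ostley by 7–6.
Every city loses at least once (Granton loses to Selby; Elsford loses to Granton; Selby loses to Ostley; Ostley loses to Granton). The majority relation contains the cycle Granton > Ostley > Selby > Granton, so there is no Condorcet winner.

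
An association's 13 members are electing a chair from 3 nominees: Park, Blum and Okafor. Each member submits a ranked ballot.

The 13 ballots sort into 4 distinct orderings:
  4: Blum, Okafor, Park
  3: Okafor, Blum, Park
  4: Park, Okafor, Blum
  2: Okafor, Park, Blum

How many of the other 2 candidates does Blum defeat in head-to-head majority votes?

1

Blum against each rival (13 voters):
Blum vs Park: Blum, 7–6.
Blum–Okafor: Okafor 9–4.
Blum beats Park; loses to Okafor — 1 pairwise win.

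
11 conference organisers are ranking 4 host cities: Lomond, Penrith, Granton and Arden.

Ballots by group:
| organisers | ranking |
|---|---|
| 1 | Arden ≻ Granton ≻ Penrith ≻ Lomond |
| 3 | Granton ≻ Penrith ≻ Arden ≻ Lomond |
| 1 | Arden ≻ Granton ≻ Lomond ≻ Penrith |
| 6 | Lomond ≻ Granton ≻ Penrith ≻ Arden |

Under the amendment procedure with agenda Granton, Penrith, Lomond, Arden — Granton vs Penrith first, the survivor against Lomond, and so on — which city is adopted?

Round 1: Granton vs Penrith — 11–0, Granton advances.
Round 2: Granton vs Lomond — 5–6, Lomond advances.
Round 3: Lomond vs Arden — 6–5, Lomond advances.
Lomond survives the agenda.

Lomond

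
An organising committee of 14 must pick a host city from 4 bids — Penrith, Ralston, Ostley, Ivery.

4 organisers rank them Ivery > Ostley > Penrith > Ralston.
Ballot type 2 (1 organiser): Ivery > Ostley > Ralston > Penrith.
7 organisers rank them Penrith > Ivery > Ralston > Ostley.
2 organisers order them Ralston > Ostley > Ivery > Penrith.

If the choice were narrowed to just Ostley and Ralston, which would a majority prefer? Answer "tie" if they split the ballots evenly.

Ralston

Ballots ranking Ostley above Ralston: 4 + 1 = 5.
Ballots ranking Ralston above Ostley: 14 − 5 = 9.
Ralston wins the head-to-head 9–5.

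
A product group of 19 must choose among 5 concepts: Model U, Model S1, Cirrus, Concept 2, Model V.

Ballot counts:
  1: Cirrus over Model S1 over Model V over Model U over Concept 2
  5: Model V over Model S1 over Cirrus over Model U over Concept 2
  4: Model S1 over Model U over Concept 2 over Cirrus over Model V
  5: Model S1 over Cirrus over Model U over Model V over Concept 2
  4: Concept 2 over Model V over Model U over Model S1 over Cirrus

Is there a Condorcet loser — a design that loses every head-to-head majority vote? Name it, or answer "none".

Pairwise majorities:
Model U vs Model S1: Model U preferred on 4 ballots; Model S1 wins 15–4.
Model U vs Cirrus: Cirrus, 11–8.
Model U–Concept 2: Model U 15–4.
Model U vs Model V: Model V wins 10–9.
Model S1 vs Cirrus: Model S1, 18–1.
Model S1 vs Concept 2: Model S1 preferred on 1+5+4+5 = 15 ballots; Model S1 wins 15–4.
Model S1 vs Model V: Model S1, 10–9.
Cirrus vs Concept 2: Cirrus preferred on 1+5+5 = 11 ballots; Cirrus wins 11–8.
Cirrus vs Model V: Cirrus is ranked higher on 1+4+5 = 10 ballots, Model V on 9. Cirrus wins 10–9.
Concept 2 vs Model V: 4+4 = 8 for Concept 2, 11 for Model V — Model V by 11–8.
Concept 2 is beaten in every head-to-head and is the Condorcet loser.

Concept 2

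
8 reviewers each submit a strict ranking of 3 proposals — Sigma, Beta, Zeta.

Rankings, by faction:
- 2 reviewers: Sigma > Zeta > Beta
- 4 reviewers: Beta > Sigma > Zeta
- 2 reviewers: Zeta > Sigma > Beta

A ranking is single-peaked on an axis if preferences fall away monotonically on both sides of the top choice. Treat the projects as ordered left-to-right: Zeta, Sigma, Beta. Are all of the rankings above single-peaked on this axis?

yes

Axis positions: Zeta=1, Sigma=2, Beta=3.
Faction 1 (peak Sigma at position 2): ranking walks positions 2-1-3, expanding outward from the peak — single-peaked.
Faction 2 (peak Beta at position 3): ranking walks positions 3-2-1, expanding outward from the peak — single-peaked.
Faction 3 (peak Zeta at position 1): ranking walks positions 1-2-3, expanding outward from the peak — single-peaked.
Every ranking is single-peaked on this axis.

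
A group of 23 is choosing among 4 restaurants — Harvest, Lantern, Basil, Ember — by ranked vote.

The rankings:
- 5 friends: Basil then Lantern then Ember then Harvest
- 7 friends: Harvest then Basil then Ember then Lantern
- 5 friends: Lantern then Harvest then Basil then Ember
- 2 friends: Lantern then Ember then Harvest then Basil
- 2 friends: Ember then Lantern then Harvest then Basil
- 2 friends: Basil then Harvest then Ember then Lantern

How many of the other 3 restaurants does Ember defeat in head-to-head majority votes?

0

Ember against each rival (23 friends):
Ember vs Harvest: Ember is ranked higher on 5+2+2 = 9 ballots, Harvest on 14. Harvest wins 14–9.
Ember vs Lantern: 11 to 12, Lantern.
Ember–Basil: Basil 19–4.
Ember beats no one; loses to Harvest, Lantern, Basil — 0 pairwise wins.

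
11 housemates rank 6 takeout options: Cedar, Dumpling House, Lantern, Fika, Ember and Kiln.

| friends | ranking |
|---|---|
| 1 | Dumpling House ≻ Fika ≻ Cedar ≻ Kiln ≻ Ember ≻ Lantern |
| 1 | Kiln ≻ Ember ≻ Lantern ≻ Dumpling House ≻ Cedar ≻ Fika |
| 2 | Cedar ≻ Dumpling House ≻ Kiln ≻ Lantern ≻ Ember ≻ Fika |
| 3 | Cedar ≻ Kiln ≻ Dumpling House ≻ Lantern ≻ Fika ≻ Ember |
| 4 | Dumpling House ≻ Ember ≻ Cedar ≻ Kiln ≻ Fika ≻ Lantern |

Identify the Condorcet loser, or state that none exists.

Fika

Pairwise majorities:
Cedar vs Dumpling House: Dumpling House wins 6–5.
Cedar vs Lantern: Cedar preferred on 1+2+3+4 = 10 ballots; Cedar wins 10–1.
Cedar vs Fika: Cedar is ranked higher on 1+2+3+4 = 10 ballots, Fika on 1. Cedar wins 10–1.
Cedar vs Ember: Cedar wins 6–5.
Cedar–Kiln: Cedar 10–1.
Dumpling House vs Lantern: Dumpling House preferred on 1+2+3+4 = 10 ballots; Dumpling House wins 10–1.
Dumpling House vs Fika: Dumpling House, 11–0.
Dumpling House vs Ember: Dumpling House, 10–1.
Dumpling House vs Kiln: Dumpling House, 7–4.
Lantern vs Fika: 1+2+3 = 6 for Lantern, 5 for Fika — Lantern by 6–5.
Lantern vs Ember: Lantern is ranked higher on 2+3 = 5 ballots, Ember on 6. Ember wins 6–5.
Lantern–Kiln: Kiln 11–0.
Fika–Ember: Ember 7–4.
Fika–Kiln: Kiln 10–1.
Ember vs Kiln: 4 for Ember, 7 for Kiln — Kiln by 7–4.
Fika is beaten in every head-to-head and is the Condorcet loser.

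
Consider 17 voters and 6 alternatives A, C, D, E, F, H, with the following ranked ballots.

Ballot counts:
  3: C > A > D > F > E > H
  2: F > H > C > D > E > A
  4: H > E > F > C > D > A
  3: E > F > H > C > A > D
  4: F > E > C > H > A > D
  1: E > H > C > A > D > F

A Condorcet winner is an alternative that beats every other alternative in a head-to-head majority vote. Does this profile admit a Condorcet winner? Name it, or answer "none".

F

Pairwise majorities:
A vs C: A preferred on 0 ballots; C wins 17–0.
A vs D: A is ranked higher on 3+3+4+1 = 11 ballots, D on 6. A wins 11–6.
A vs E: A preferred on 3 ballots; E wins 14–3.
A vs F: 3+1 = 4 for A, 13 for F — F by 13–4.
A vs H: A preferred on 3 ballots; H wins 14–3.
C vs D: 3+2+4+3+4+1 = 17 for C, 0 for D — C by 17–0.
C vs E: C preferred on 3+2 = 5 ballots; E wins 12–5.
C vs F: 3+1 = 4 for C, 13 for F — F by 13–4.
C vs H: C is ranked higher on 3+4 = 7 ballots, H on 10. H wins 10–7.
D vs E: 3+2 = 5 for D, 12 for E — E by 12–5.
D vs F: 3+1 = 4 for D, 13 for F — F by 13–4.
D vs H: 3 to 14, H.
E vs F: 8 to 9, F.
E vs H: 3+3+4+1 = 11 for E, 6 for H — E by 11–6.
F vs H: 12 to 5, F.
F beats each of A, C, D, E, H — F is the Condorcet winner.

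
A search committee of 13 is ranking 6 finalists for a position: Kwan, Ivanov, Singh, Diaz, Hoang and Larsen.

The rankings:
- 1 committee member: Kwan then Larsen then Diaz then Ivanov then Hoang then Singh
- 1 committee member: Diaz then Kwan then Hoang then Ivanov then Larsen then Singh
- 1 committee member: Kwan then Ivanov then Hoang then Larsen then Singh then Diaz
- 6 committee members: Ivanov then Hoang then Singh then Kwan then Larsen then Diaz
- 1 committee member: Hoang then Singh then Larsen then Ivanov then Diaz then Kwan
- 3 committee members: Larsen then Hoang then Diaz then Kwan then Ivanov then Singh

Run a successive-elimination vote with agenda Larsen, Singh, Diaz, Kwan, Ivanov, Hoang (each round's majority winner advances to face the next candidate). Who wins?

Round 1: Larsen vs Singh — 6–7, Singh advances.
Round 2: Singh vs Diaz — 8–5, Singh advances.
Round 3: Singh vs Kwan — 7–6, Singh advances.
Round 4: Singh vs Ivanov — 1–12, Ivanov advances.
Round 5: Ivanov vs Hoang — 8–5, Ivanov advances.
The agenda winner is Ivanov.

Ivanov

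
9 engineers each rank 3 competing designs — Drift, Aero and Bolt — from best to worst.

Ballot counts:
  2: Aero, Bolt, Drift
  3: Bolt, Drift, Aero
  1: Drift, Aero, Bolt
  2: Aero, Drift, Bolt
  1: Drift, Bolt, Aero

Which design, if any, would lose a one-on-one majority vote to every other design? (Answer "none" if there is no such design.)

none

Head-to-head results (9 engineers):
Drift vs Aero: Drift preferred on 3+1+1 = 5 ballots; Drift wins 5–4.
Drift vs Bolt: 1+2+1 = 4 for Drift, 5 for Bolt — Bolt by 5–4.
Aero vs Bolt: Aero, 5–4.
No design is winless: Drift beats Aero; Aero beats Bolt; Bolt beats Drift. There is no Condorcet loser.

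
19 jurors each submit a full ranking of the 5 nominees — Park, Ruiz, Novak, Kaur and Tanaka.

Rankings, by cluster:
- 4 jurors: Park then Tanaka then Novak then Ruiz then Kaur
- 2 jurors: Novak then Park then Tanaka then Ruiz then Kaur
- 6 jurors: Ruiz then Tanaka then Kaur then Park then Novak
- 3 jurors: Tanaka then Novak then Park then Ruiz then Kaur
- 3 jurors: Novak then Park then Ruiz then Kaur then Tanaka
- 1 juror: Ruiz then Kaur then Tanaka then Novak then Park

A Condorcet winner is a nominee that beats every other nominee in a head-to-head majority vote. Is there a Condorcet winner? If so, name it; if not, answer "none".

none

Check each pair by majority over 19 ballots:
Park vs Ruiz: 12 to 7, Park.
Park vs Novak: 4+6 = 10 for Park, 9 for Novak — Park by 10–9.
Park vs Kaur: 12 to 7, Park.
Park vs Tanaka: Tanaka wins 10–9.
Ruiz vs Novak: Novak wins 12–7.
Ruiz vs Kaur: Ruiz preferred on 4+2+6+3+3+1 = 19 ballots; Ruiz wins 19–0.
Ruiz–Tanaka: Ruiz 10–9.
Novak vs Kaur: Novak preferred on 4+2+3+3 = 12 ballots; Novak wins 12–7.
Novak–Tanaka: Tanaka 14–5.
Kaur–Tanaka: Tanaka 15–4.
Each nominee drops at least one matchup (Park loses to Tanaka; Ruiz loses to Park; Novak loses to Park; Kaur loses to Park; Tanaka loses to Ruiz); the cycle Park → Ruiz → Tanaka → Park rules out a Condorcet winner.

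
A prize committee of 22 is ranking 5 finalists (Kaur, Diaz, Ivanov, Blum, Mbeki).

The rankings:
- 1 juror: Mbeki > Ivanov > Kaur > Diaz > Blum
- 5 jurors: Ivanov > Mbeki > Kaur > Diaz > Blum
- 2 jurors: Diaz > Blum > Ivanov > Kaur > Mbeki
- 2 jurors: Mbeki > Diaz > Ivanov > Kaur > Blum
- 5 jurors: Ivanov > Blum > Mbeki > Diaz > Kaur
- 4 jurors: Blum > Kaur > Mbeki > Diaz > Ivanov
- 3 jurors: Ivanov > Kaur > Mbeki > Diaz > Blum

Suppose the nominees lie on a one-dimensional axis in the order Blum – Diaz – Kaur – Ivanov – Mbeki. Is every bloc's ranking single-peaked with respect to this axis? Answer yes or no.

no

Axis positions: Blum=1, Diaz=2, Kaur=3, Ivanov=4, Mbeki=5.
Bloc 1 (peak Mbeki at position 5): ranking walks positions 5-4-3-2-1, expanding outward from the peak — single-peaked.
Bloc 2 (peak Ivanov at position 4): ranking walks positions 4-5-3-2-1, expanding outward from the peak — single-peaked.
Bloc 3: ranking walks positions 2-1-4-3-5; Ivanov is ranked above Kaur even though Kaur lies between Ivanov and the peak Diaz on the axis — preferences dip and rise again. Not single-peaked.
Bloc 4: ranking walks positions 5-2-4-3-1; Diaz is ranked above Ivanov even though Ivanov lies between Diaz and the peak Mbeki on the axis — preferences dip and rise again. Not single-peaked.
Bloc 5: ranking walks positions 4-1-5-2-3; Blum is ranked above Kaur even though Kaur lies between Blum and the peak Ivanov on the axis — preferences dip and rise again. Not single-peaked.
Bloc 6: ranking walks positions 1-3-5-2-4; Kaur is ranked above Diaz even though Diaz lies between Kaur and the peak Blum on the axis — preferences dip and rise again. Not single-peaked.
Bloc 7 (peak Ivanov at position 4): ranking walks positions 4-3-5-2-1, expanding outward from the peak — single-peaked.
Bloc 3 violates single-peakedness, so the profile is not single-peaked on this axis.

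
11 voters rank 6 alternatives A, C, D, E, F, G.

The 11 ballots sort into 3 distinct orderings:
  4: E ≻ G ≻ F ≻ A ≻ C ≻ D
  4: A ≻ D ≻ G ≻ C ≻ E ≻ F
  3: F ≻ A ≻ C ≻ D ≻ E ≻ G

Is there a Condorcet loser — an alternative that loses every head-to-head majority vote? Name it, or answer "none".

Head-to-head results (11 voters):
A vs C: A wins 11–0.
A–D: A 11–0.
A vs E: A preferred on 4+3 = 7 ballots; A wins 7–4.
A vs F: F, 7–4.
A vs G: A, 7–4.
C vs D: C is ranked higher on 4+3 = 7 ballots, D on 4. C wins 7–4.
C vs E: 7 to 4, C.
C vs F: 4 to 7, F.
C vs G: C is ranked higher on 3 ballots, G on 8. G wins 8–3.
D vs E: D wins 7–4.
D vs F: F wins 7–4.
D vs G: D preferred on 4+3 = 7 ballots; D wins 7–4.
E vs F: E is ranked higher on 4+4 = 8 ballots, F on 3. E wins 8–3.
E vs G: E wins 7–4.
F vs G: G, 8–3.
Each alternative has at least one pairwise win (A beats C; C beats D; D beats E; E beats F; F beats A; G beats C) — no Condorcet loser.

none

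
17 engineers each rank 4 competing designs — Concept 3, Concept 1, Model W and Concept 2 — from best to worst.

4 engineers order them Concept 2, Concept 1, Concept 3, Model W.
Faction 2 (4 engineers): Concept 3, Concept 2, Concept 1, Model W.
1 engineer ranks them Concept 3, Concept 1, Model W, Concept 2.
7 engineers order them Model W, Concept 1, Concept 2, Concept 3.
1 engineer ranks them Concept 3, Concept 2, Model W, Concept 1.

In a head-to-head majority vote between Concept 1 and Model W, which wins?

Ballots ranking Concept 1 above Model W: 4 + 4 + 1 = 9.
Ballots ranking Model W above Concept 1: 17 − 9 = 8.
Concept 1 wins the head-to-head 9–8.

Concept 1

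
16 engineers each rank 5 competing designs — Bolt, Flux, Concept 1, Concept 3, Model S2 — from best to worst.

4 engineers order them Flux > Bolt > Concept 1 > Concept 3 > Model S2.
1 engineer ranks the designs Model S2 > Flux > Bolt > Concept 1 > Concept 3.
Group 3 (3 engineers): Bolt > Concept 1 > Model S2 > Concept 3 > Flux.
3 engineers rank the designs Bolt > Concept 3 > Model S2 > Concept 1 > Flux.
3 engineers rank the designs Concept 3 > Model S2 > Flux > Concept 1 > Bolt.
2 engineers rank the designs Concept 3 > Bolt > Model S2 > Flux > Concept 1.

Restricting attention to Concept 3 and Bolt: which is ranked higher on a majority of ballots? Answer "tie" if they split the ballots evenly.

Ballots ranking Concept 3 above Bolt: 3 + 2 = 5.
Ballots ranking Bolt above Concept 3: 16 − 5 = 11.
Bolt wins the head-to-head 11–5.

Bolt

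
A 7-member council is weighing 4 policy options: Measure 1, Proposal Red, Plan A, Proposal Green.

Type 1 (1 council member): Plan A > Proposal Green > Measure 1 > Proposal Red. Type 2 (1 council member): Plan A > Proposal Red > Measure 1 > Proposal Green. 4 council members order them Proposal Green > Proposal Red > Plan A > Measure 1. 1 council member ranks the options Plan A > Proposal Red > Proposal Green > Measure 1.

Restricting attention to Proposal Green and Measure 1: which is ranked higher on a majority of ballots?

Proposal Green

Ballots ranking Proposal Green above Measure 1: 1 + 4 + 1 = 6.
Ballots ranking Measure 1 above Proposal Green: 7 − 6 = 1.
Proposal Green wins the head-to-head 6–1.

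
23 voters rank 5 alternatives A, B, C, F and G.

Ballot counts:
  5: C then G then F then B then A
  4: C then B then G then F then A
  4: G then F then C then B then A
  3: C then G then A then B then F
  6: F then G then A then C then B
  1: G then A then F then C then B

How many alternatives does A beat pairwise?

A against each rival (23 voters):
A–B: B 13–10.
A–C: C 16–7.
A vs F: F, 19–4.
A vs G: 0 to 23, G.
A beats no one; loses to B, C, F, G — 0 pairwise wins.

0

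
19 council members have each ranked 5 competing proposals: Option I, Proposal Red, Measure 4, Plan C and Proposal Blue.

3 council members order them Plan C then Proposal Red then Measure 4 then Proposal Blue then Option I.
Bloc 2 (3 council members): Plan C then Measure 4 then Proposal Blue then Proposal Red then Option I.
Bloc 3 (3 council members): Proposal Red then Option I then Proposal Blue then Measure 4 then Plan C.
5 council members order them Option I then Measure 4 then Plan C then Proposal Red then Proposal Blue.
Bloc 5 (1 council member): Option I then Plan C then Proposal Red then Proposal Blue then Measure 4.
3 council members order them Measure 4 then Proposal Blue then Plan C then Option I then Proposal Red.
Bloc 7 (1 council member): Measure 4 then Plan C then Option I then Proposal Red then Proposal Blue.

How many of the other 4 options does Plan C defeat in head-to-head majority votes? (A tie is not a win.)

3

Plan C against each rival (19 council members):
Plan C–Option I: Plan C 10–9.
Plan C vs Proposal Red: Plan C preferred on 3+3+5+1+3+1 = 16 ballots; Plan C wins 16–3.
Plan C vs Measure 4: Measure 4, 12–7.
Plan C vs Proposal Blue: Plan C wins 13–6.
Plan C beats Option I, Proposal Red, Proposal Blue; loses to Measure 4 — 3 pairwise wins.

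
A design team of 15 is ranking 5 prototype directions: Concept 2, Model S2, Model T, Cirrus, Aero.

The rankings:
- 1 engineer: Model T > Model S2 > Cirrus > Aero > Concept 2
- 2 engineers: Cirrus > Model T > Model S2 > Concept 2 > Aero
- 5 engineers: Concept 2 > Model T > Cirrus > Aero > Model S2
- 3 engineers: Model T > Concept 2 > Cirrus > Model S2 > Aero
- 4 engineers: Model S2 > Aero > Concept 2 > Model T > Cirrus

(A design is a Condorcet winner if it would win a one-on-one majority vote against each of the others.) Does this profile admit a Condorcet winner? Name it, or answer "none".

Concept 2

Check each pair by majority over 15 ballots:
Concept 2 vs Model S2: 8 to 7, Concept 2.
Concept 2 vs Model T: 9 to 6, Concept 2.
Concept 2 vs Cirrus: 12 to 3, Concept 2.
Concept 2 vs Aero: Concept 2 is ranked higher on 2+5+3 = 10 ballots, Aero on 5. Concept 2 wins 10–5.
Model S2 vs Model T: Model S2 is ranked higher on 4 ballots, Model T on 11. Model T wins 11–4.
Model S2 vs Cirrus: 5 to 10, Cirrus.
Model S2 vs Aero: 10 to 5, Model S2.
Model T vs Cirrus: 13 to 2, Model T.
Model T vs Aero: Model T is ranked higher on 1+2+5+3 = 11 ballots, Aero on 4. Model T wins 11–4.
Cirrus vs Aero: 1+2+5+3 = 11 for Cirrus, 4 for Aero — Cirrus by 11–4.
Concept 2 defeats every rival head-to-head and is the Condorcet winner.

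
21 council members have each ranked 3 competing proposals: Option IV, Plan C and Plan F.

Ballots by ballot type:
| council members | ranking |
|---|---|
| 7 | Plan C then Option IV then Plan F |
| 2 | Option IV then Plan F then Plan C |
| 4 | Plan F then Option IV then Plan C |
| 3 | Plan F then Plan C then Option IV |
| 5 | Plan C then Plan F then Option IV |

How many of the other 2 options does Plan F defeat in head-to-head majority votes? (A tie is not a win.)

1

Plan F against each rival (21 council members):
Plan F vs Option IV: Plan F wins 12–9.
Plan F vs Plan C: Plan C, 12–9.
Plan F beats Option IV; loses to Plan C — 1 pairwise win.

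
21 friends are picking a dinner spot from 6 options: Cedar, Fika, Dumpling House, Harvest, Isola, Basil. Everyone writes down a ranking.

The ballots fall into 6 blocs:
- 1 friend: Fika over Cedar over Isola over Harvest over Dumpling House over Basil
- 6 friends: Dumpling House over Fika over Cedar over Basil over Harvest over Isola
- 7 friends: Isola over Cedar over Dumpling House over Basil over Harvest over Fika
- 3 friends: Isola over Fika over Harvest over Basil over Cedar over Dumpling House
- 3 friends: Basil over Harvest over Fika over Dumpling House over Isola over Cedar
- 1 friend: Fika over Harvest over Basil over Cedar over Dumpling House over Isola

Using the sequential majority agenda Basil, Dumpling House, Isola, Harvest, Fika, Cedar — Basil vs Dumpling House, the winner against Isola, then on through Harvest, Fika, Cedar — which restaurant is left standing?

Round 1: Basil vs Dumpling House — 7–14, Dumpling House advances.
Round 2: Dumpling House vs Isola — 10–11, Isola advances.
Round 3: Isola vs Harvest — 11–10, Isola advances.
Round 4: Isola vs Fika — 10–11, Fika advances.
Round 5: Fika vs Cedar — 14–7, Fika advances.
The agenda winner is Fika.

Fika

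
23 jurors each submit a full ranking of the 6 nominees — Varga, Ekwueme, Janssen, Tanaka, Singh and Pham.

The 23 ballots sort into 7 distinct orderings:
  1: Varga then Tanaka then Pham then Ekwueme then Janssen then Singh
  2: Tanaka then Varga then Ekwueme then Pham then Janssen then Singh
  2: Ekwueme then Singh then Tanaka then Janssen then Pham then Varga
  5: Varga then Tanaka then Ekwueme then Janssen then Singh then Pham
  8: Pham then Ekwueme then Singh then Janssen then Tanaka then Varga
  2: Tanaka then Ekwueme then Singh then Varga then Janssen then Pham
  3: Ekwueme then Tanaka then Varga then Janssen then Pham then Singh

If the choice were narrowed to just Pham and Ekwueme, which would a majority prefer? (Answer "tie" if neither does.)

Ballots ranking Pham above Ekwueme: 1 + 8 = 9.
Ballots ranking Ekwueme above Pham: 23 − 9 = 14.
Ekwueme wins the head-to-head 14–9.

Ekwueme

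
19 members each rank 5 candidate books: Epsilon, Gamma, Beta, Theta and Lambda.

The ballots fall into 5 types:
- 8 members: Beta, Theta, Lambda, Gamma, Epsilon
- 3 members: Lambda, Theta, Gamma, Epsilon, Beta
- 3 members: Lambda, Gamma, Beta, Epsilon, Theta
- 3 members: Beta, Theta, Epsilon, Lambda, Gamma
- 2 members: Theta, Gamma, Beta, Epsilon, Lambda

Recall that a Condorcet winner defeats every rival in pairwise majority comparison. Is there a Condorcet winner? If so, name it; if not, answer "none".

Beta

Check each pair by majority over 19 ballots:
Epsilon vs Gamma: Epsilon is ranked higher on 3 ballots, Gamma on 16. Gamma wins 16–3.
Epsilon–Beta: Beta 16–3.
Epsilon vs Theta: Theta wins 16–3.
Epsilon vs Lambda: Epsilon preferred on 3+2 = 5 ballots; Lambda wins 14–5.
Gamma–Beta: Beta 11–8.
Gamma vs Theta: Theta wins 16–3.
Gamma vs Lambda: Lambda, 17–2.
Beta vs Theta: Beta, 14–5.
Beta vs Lambda: Beta, 13–6.
Theta vs Lambda: Theta is ranked higher on 8+3+2 = 13 ballots, Lambda on 6. Theta wins 13–6.
Beta wins every pairwise contest, so Beta is the Condorcet winner.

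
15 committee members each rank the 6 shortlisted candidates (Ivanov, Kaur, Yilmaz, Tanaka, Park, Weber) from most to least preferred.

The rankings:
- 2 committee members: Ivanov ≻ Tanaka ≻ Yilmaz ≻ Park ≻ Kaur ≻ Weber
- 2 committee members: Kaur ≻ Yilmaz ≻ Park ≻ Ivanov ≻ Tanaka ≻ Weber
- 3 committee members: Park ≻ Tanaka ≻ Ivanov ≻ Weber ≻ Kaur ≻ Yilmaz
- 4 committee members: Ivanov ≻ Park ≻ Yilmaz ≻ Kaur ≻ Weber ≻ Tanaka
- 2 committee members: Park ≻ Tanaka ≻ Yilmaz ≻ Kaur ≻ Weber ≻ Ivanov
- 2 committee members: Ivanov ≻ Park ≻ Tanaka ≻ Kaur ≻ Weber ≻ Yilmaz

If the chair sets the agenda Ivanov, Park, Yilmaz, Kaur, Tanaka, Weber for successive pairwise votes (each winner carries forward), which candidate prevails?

Ivanov

Round 1: Ivanov vs Park — 8–7, Ivanov advances.
Round 2: Ivanov vs Yilmaz — 11–4, Ivanov advances.
Round 3: Ivanov vs Kaur — 11–4, Ivanov advances.
Round 4: Ivanov vs Tanaka — 10–5, Ivanov advances.
Round 5: Ivanov vs Weber — 13–2, Ivanov advances.
Ivanov survives the agenda.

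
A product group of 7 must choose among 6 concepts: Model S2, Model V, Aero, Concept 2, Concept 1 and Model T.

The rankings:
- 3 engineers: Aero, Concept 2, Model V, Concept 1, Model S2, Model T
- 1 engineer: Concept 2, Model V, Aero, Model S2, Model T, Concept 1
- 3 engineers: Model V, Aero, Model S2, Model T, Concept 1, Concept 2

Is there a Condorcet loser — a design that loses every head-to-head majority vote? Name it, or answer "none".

Concept 1

Pairwise majorities:
Model S2 vs Model V: Model V wins 7–0.
Model S2 vs Aero: Model S2 is ranked higher on 0 ballots, Aero on 7. Aero wins 7–0.
Model S2 vs Concept 2: Concept 2, 4–3.
Model S2 vs Concept 1: Model S2 preferred on 1+3 = 4 ballots; Model S2 wins 4–3.
Model S2 vs Model T: 7 to 0, Model S2.
Model V vs Aero: Model V is ranked higher on 1+3 = 4 ballots, Aero on 3. Model V wins 4–3.
Model V vs Concept 2: Concept 2, 4–3.
Model V vs Concept 1: Model V is ranked higher on 3+1+3 = 7 ballots, Concept 1 on 0. Model V wins 7–0.
Model V vs Model T: Model V, 7–0.
Aero–Concept 2: Aero 6–1.
Aero vs Concept 1: Aero preferred on 3+1+3 = 7 ballots; Aero wins 7–0.
Aero vs Model T: Aero, 7–0.
Concept 2 vs Concept 1: 4 to 3, Concept 2.
Concept 2 vs Model T: Concept 2 wins 4–3.
Concept 1 vs Model T: Concept 1 preferred on 3 ballots; Model T wins 4–3.
Concept 1 loses to every other design — it is the Condorcet loser.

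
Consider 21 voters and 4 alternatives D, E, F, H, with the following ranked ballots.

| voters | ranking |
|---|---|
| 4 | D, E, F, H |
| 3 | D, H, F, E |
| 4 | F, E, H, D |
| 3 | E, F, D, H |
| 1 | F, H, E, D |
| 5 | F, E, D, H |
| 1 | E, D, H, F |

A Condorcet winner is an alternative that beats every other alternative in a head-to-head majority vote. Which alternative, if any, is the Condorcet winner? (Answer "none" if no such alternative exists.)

F

Head-to-head results (21 voters):
D–E: E 14–7.
D–F: F 13–8.
D–H: D 16–5.
E–F: F 13–8.
E vs H: E, 17–4.
F vs H: F wins 17–4.
F defeats every rival head-to-head and is the Condorcet winner.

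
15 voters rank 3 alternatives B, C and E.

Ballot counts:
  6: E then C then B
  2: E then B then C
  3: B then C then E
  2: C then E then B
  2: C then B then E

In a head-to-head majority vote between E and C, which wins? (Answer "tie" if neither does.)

E

Ballots ranking E above C: 6 + 2 = 8.
Ballots ranking C above E: 15 − 8 = 7.
E wins the head-to-head 8–7.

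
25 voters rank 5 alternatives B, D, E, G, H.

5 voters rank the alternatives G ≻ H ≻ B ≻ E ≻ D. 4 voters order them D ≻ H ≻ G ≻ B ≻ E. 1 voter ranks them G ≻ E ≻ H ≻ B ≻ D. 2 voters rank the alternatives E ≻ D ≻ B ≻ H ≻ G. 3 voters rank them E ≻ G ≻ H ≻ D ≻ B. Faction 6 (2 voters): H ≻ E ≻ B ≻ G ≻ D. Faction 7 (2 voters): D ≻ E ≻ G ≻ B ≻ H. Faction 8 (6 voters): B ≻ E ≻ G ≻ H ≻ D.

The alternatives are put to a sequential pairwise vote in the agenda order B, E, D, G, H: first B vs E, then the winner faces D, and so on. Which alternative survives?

Round 1: B vs E — 15–10, B advances.
Round 2: B vs D — 14–11, B advances.
Round 3: B vs G — 10–15, G advances.
Round 4: G vs H — 17–8, G advances.
G survives the agenda.

G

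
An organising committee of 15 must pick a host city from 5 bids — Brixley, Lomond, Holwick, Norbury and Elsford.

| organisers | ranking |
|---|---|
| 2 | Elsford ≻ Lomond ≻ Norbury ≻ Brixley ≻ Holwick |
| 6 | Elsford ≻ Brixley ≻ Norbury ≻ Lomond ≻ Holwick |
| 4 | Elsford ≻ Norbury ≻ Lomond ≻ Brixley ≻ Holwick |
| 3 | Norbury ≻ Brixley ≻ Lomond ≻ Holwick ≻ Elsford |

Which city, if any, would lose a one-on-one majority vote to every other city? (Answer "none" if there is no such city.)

Holwick

Head-to-head results (15 organisers):
Brixley–Lomond: Brixley 9–6.
Brixley vs Holwick: Brixley wins 15–0.
Brixley vs Norbury: Brixley preferred on 6 ballots; Norbury wins 9–6.
Brixley vs Elsford: Elsford, 12–3.
Lomond vs Holwick: 15 to 0, Lomond.
Lomond vs Norbury: Lomond preferred on 2 ballots; Norbury wins 13–2.
Lomond–Elsford: Elsford 12–3.
Holwick vs Norbury: Holwick preferred on 0 ballots; Norbury wins 15–0.
Holwick vs Elsford: Holwick is ranked higher on 3 ballots, Elsford on 12. Elsford wins 12–3.
Norbury–Elsford: Elsford 12–3.
Only Holwick has no wins; Holwick is the Condorcet loser.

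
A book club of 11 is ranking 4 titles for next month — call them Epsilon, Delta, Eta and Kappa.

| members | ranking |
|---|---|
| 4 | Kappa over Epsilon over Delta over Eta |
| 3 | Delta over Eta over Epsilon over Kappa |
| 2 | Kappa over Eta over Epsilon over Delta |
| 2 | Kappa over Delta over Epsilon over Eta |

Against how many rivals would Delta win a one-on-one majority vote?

1

Delta against each rival (11 members):
Delta vs Epsilon: Epsilon wins 6–5.
Delta–Eta: Delta 9–2.
Delta vs Kappa: 3 to 8, Kappa.
Delta beats Eta; loses to Epsilon, Kappa — 1 pairwise win.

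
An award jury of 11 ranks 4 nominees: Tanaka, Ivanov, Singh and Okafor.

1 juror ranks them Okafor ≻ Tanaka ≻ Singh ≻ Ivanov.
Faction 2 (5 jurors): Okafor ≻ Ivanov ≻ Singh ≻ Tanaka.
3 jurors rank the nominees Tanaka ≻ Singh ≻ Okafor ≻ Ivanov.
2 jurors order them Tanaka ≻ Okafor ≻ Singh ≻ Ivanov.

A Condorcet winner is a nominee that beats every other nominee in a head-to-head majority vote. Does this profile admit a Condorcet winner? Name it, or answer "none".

Okafor

Head-to-head results (11 jurors):
Tanaka vs Ivanov: Tanaka wins 6–5.
Tanaka–Singh: Tanaka 6–5.
Tanaka vs Okafor: Okafor wins 6–5.
Ivanov vs Singh: Singh wins 6–5.
Ivanov vs Okafor: Okafor wins 11–0.
Singh–Okafor: Okafor 8–3.
Okafor wins every pairwise contest, so Okafor is the Condorcet winner.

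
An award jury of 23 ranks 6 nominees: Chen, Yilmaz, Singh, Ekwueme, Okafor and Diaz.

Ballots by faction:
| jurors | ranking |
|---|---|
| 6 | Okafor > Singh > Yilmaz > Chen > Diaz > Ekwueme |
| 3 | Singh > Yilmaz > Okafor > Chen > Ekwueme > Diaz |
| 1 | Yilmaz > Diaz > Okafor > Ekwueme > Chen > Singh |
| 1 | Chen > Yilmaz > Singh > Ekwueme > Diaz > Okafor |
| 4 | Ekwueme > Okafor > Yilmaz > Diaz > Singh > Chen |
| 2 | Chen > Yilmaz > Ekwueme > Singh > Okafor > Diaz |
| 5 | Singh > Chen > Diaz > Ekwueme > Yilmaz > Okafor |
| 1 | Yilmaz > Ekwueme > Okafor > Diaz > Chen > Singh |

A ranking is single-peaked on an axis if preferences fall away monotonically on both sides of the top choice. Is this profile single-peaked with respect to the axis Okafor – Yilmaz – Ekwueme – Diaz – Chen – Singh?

Axis positions: Okafor=1, Yilmaz=2, Ekwueme=3, Diaz=4, Chen=5, Singh=6.
Faction 1: ranking walks positions 1-6-2-5-4-3; Singh is ranked above Yilmaz even though Yilmaz lies between Singh and the peak Okafor on the axis — preferences dip and rise again. Not single-peaked.
Faction 2: ranking walks positions 6-2-1-5-3-4; Yilmaz is ranked above Chen even though Chen lies between Yilmaz and the peak Singh on the axis — preferences dip and rise again. Not single-peaked.
Faction 3: ranking walks positions 2-4-1-3-5-6; Diaz is ranked above Ekwueme even though Ekwueme lies between Diaz and the peak Yilmaz on the axis — preferences dip and rise again. Not single-peaked.
Faction 4: ranking walks positions 5-2-6-3-4-1; Yilmaz is ranked above Diaz even though Diaz lies between Yilmaz and the peak Chen on the axis — preferences dip and rise again. Not single-peaked.
Faction 5: ranking walks positions 3-1-2-4-6-5; Okafor is ranked above Yilmaz even though Yilmaz lies between Okafor and the peak Ekwueme on the axis — preferences dip and rise again. Not single-peaked.
Faction 6: ranking walks positions 5-2-3-6-1-4; Yilmaz is ranked above Diaz even though Diaz lies between Yilmaz and the peak Chen on the axis — preferences dip and rise again. Not single-peaked.
Faction 7 (peak Singh at position 6): ranking walks positions 6-5-4-3-2-1, expanding outward from the peak — single-peaked.
Faction 8 (peak Yilmaz at position 2): ranking walks positions 2-3-1-4-5-6, expanding outward from the peak — single-peaked.
Faction 1 violates single-peakedness, so the profile is not single-peaked on this axis.

no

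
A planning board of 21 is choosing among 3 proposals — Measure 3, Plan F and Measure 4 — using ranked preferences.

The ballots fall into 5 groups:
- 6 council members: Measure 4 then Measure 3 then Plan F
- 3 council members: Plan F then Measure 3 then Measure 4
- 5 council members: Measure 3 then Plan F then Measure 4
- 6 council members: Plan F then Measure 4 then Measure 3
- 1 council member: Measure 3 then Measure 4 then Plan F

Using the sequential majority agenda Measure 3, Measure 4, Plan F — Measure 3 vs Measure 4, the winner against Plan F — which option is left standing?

Plan F

Round 1: Measure 3 vs Measure 4 — 9–12, Measure 4 advances.
Round 2: Measure 4 vs Plan F — 7–14, Plan F advances.
The agenda winner is Plan F.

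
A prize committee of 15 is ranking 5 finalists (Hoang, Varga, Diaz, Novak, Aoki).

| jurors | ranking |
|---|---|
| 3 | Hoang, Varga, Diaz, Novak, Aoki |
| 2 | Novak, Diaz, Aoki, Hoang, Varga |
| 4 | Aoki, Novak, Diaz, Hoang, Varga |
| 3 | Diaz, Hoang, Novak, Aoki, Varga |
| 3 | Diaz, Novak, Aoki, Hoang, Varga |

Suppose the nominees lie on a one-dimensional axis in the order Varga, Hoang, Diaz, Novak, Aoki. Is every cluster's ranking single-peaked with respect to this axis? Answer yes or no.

Axis positions: Varga=1, Hoang=2, Diaz=3, Novak=4, Aoki=5.
Cluster 1 (peak Hoang at position 2): ranking walks positions 2-1-3-4-5, expanding outward from the peak — single-peaked.
Cluster 2 (peak Novak at position 4): ranking walks positions 4-3-5-2-1, expanding outward from the peak — single-peaked.
Cluster 3 (peak Aoki at position 5): ranking walks positions 5-4-3-2-1, expanding outward from the peak — single-peaked.
Cluster 4 (peak Diaz at position 3): ranking walks positions 3-2-4-5-1, expanding outward from the peak — single-peaked.
Cluster 5 (peak Diaz at position 3): ranking walks positions 3-4-5-2-1, expanding outward from the peak — single-peaked.
Every ranking is single-peaked on this axis.

yes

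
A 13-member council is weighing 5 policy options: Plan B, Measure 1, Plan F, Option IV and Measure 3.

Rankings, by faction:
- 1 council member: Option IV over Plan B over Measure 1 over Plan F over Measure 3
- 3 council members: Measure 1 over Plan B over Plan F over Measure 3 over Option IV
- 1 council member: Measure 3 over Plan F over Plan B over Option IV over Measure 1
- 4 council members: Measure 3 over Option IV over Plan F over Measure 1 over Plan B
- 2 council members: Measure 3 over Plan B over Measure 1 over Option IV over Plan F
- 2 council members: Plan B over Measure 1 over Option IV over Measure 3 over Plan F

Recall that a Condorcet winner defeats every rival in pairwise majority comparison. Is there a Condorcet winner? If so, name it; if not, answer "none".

Measure 3

Check each pair by majority over 13 ballots:
Plan B vs Measure 1: Measure 1, 7–6.
Plan B–Plan F: Plan B 8–5.
Plan B vs Option IV: Plan B wins 8–5.
Plan B–Measure 3: Measure 3 7–6.
Measure 1–Plan F: Measure 1 8–5.
Measure 1–Option IV: Measure 1 7–6.
Measure 1–Measure 3: Measure 3 7–6.
Plan F–Option IV: Option IV 9–4.
Plan F vs Measure 3: Measure 3 wins 9–4.
Option IV vs Measure 3: Measure 3 wins 10–3.
Measure 3 beats each of Plan B, Measure 1, Plan F, Option IV — Measure 3 is the Condorcet winner.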